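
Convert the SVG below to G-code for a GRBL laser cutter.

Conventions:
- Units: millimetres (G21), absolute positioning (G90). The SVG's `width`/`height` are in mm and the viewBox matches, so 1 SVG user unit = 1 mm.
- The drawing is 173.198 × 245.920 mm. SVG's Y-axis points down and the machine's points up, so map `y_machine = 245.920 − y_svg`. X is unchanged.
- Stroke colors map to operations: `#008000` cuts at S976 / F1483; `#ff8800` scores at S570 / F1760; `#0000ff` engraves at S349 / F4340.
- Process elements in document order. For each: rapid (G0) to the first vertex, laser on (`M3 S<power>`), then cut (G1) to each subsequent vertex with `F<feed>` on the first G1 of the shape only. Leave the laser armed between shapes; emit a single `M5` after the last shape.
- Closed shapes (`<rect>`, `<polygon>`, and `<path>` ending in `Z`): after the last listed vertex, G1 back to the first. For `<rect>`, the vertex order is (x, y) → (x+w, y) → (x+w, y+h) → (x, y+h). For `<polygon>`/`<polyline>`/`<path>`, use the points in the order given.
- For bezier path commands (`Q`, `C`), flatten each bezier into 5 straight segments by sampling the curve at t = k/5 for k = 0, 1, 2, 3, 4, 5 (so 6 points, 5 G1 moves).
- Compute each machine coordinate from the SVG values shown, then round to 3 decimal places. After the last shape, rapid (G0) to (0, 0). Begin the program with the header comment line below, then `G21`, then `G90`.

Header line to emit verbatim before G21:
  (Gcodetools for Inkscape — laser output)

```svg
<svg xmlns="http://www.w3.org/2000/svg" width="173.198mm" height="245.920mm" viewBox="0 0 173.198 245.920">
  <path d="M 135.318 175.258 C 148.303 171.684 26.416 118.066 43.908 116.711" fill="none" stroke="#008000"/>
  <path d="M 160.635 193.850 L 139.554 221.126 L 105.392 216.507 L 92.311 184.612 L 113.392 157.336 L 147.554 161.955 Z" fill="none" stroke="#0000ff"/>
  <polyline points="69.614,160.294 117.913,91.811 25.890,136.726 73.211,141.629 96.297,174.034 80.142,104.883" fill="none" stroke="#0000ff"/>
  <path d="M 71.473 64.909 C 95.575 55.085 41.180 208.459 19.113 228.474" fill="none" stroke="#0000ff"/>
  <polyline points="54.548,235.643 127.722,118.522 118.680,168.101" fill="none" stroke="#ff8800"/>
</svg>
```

Since the viewBox matches the mm dimensions, user units are millimetres directly. The only transform is the Y-flip y_m = 245.920 − y_svg.

Shape 1 is a cubic bezier drawn with `<path>`. Its stroke #008000 means cut at S976, F1483. After flipping Y the toolpath is (135.318,70.662) → (129.118,77.993) → (103.714,92.424) → (72.267,109.044) → (47.944,122.943) → (43.908,129.209).

Shape 2 is a regular polygon drawn with `<path>`. Its stroke #0000ff means engrave at S349, F4340. After flipping Y the toolpath is (160.635,52.070) → (139.554,24.794) → (105.392,29.413) → (92.311,61.308) → (113.392,88.584) → (147.554,83.965) → (160.635,52.070), returning to the start.

Shape 3 is a open polyline drawn with `<polyline>`. Its stroke #0000ff means engrave at S349, F4340. After flipping Y the toolpath is (69.614,85.626) → (117.913,154.109) → (25.890,109.194) → (73.211,104.291) → (96.297,71.886) → (80.142,141.037).

Shape 4 is a cubic bezier drawn with `<path>`. Its stroke #0000ff means engrave at S349, F4340. After flipping Y the toolpath is (71.473,181.011) → (77.401,169.694) → (69.810,133.444) → (54.018,86.497) → (35.346,43.086) → (19.113,17.446).

Shape 5 is a open polyline drawn with `<polyline>`. Its stroke #ff8800 means score at S570, F1760. After flipping Y the toolpath is (54.548,10.277) → (127.722,127.398) → (118.680,77.819).

(Gcodetools for Inkscape — laser output)
G21
G90
G0 X135.318 Y70.662
M3 S976
G1 X129.118 Y77.993 F1483
G1 X103.714 Y92.424
G1 X72.267 Y109.044
G1 X47.944 Y122.943
G1 X43.908 Y129.209
G0 X160.635 Y52.070
M3 S349
G1 X139.554 Y24.794 F4340
G1 X105.392 Y29.413
G1 X92.311 Y61.308
G1 X113.392 Y88.584
G1 X147.554 Y83.965
G1 X160.635 Y52.070
G0 X69.614 Y85.626
M3 S349
G1 X117.913 Y154.109 F4340
G1 X25.890 Y109.194
G1 X73.211 Y104.291
G1 X96.297 Y71.886
G1 X80.142 Y141.037
G0 X71.473 Y181.011
M3 S349
G1 X77.401 Y169.694 F4340
G1 X69.810 Y133.444
G1 X54.018 Y86.497
G1 X35.346 Y43.086
G1 X19.113 Y17.446
G0 X54.548 Y10.277
M3 S570
G1 X127.722 Y127.398 F1760
G1 X118.680 Y77.819
M5
G0 X0.000 Y0.000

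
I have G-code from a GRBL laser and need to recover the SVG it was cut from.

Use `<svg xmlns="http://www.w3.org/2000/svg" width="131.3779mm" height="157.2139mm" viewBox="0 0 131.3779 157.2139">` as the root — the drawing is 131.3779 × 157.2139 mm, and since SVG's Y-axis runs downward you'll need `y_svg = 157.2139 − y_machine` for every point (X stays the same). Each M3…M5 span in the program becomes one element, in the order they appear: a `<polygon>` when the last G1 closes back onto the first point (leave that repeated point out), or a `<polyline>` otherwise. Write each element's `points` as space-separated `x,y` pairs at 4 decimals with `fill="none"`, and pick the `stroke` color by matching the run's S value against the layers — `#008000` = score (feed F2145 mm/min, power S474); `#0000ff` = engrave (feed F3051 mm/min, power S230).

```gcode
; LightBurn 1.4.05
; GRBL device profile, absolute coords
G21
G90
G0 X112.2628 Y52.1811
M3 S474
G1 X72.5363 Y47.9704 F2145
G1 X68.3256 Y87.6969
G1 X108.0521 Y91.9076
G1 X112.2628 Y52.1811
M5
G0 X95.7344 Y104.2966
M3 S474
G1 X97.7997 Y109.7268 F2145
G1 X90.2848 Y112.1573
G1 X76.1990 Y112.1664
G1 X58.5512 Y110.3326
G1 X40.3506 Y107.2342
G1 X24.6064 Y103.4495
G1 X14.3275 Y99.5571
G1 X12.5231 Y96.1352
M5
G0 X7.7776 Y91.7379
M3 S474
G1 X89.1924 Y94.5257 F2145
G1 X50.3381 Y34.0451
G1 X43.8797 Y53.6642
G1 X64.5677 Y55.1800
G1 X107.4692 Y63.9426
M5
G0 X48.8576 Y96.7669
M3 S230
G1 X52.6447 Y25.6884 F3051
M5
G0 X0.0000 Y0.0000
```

y_svg = 157.2139 − y_m.

[1] S474→`#008000` (score); closed run; points: 112.2628,105.0328 72.5363,109.2435 68.3256,69.5170 108.0521,65.3063

[2] S474→`#008000` (score); open run; points: 95.7344,52.9173 97.7997,47.4871 90.2848,45.0566 76.1990,45.0475 58.5512,46.8813 40.3506,49.9797 24.6064,53.7644 14.3275,57.6568 12.5231,61.0787

[3] S474→`#008000` (score); open run; points: 7.7776,65.4760 89.1924,62.6882 50.3381,123.1688 43.8797,103.5497 64.5677,102.0339 107.4692,93.2713

[4] S230→`#0000ff` (engrave); open run; points: 48.8576,60.4470 52.6447,131.5255

<svg xmlns="http://www.w3.org/2000/svg" width="131.3779mm" height="157.2139mm" viewBox="0 0 131.3779 157.2139">
  <polygon points="112.2628,105.0328 72.5363,109.2435 68.3256,69.5170 108.0521,65.3063" fill="none" stroke="#008000"/>
  <polyline points="95.7344,52.9173 97.7997,47.4871 90.2848,45.0566 76.1990,45.0475 58.5512,46.8813 40.3506,49.9797 24.6064,53.7644 14.3275,57.6568 12.5231,61.0787" fill="none" stroke="#008000"/>
  <polyline points="7.7776,65.4760 89.1924,62.6882 50.3381,123.1688 43.8797,103.5497 64.5677,102.0339 107.4692,93.2713" fill="none" stroke="#008000"/>
  <polyline points="48.8576,60.4470 52.6447,131.5255" fill="none" stroke="#0000ff"/>
</svg>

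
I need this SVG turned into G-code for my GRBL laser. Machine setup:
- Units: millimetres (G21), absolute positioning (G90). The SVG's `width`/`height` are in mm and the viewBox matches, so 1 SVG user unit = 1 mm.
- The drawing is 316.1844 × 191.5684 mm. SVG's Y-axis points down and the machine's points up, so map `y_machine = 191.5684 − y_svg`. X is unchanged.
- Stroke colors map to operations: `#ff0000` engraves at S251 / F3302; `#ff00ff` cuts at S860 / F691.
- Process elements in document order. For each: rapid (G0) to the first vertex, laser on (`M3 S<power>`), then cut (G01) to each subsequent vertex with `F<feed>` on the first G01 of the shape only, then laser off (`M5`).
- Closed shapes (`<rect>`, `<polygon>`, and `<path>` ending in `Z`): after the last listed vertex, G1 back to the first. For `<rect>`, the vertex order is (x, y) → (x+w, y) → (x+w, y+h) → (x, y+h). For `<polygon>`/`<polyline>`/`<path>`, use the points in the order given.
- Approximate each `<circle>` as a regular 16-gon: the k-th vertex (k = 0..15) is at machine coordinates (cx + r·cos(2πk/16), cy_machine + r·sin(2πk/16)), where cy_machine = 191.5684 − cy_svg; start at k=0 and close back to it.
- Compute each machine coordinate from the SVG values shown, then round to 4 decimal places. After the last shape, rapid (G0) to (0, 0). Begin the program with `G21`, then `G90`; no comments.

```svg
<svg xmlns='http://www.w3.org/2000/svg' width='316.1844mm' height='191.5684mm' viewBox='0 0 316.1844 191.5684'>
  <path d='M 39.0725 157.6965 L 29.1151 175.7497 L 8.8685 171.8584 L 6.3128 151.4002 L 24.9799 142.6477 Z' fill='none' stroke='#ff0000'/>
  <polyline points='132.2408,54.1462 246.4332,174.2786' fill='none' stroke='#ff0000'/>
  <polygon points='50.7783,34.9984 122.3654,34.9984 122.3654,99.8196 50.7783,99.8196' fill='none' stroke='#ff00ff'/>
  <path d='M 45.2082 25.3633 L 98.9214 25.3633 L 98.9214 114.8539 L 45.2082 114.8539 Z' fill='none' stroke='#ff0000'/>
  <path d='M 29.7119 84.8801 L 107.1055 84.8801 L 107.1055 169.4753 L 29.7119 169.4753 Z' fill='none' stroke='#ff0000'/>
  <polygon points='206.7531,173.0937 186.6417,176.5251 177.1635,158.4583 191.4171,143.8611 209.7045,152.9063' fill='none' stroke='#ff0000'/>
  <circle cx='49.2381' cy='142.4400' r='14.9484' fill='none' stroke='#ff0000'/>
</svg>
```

1 u = 1 mm; y_m = 191.5684 − y.

[1] `<path>` regular polygon, #ff0000→engrave S251 F3302: (39.0725,33.8719) → (29.1151,15.8187) → (8.8685,19.7100) → (6.3128,40.1682) → (24.9799,48.9207) → (39.0725,33.8719) (closed)

[2] `<polyline>` line segment, #ff0000→engrave S251 F3302: (132.2408,137.4222) → (246.4332,17.2898)

[3] `<polygon>` rectangle, #ff00ff→cut S860 F691: (50.7783,156.5700) → (122.3654,156.5700) → (122.3654,91.7488) → (50.7783,91.7488) → (50.7783,156.5700) (closed)

[4] `<path>` rectangle, #ff0000→engrave S251 F3302: (45.2082,166.2051) → (98.9214,166.2051) → (98.9214,76.7145) → (45.2082,76.7145) → (45.2082,166.2051) (closed)

[5] `<path>` rectangle, #ff0000→engrave S251 F3302: (29.7119,106.6883) → (107.1055,106.6883) → (107.1055,22.0931) → (29.7119,22.0931) → (29.7119,106.6883) (closed)

[6] `<polygon>` regular polygon, #ff0000→engrave S251 F3302: (206.7531,18.4747) → (186.6417,15.0433) → (177.1635,33.1101) → (191.4171,47.7073) → (209.7045,38.6621) → (206.7531,18.4747) (closed)

[7] `<circle>` circle, #ff0000→engrave S251 F3302: (64.1865,49.1284) → (63.0486,54.8489) → (59.8082,59.6985) → (54.9586,62.9389) → (49.2381,64.0768) → (43.5176,62.9389) → (38.6680,59.6985) → (35.4276,54.8489) → (34.2897,49.1284) → (35.4276,43.4079) → (38.6680,38.5583) → (43.5176,35.3179) → (49.2381,34.1800) → (54.9586,35.3179) → (59.8082,38.5583) → (63.0486,43.4079) → (64.1865,49.1284) (closed)

G21
G90
G0 X39.0725 Y33.8719
M3 S251
G01 X29.1151 Y15.8187 F3302
G01 X8.8685 Y19.7100
G01 X6.3128 Y40.1682
G01 X24.9799 Y48.9207
G01 X39.0725 Y33.8719
M5
G0 X132.2408 Y137.4222
M3 S251
G01 X246.4332 Y17.2898 F3302
M5
G0 X50.7783 Y156.5700
M3 S860
G01 X122.3654 Y156.5700 F691
G01 X122.3654 Y91.7488
G01 X50.7783 Y91.7488
G01 X50.7783 Y156.5700
M5
G0 X45.2082 Y166.2051
M3 S251
G01 X98.9214 Y166.2051 F3302
G01 X98.9214 Y76.7145
G01 X45.2082 Y76.7145
G01 X45.2082 Y166.2051
M5
G0 X29.7119 Y106.6883
M3 S251
G01 X107.1055 Y106.6883 F3302
G01 X107.1055 Y22.0931
G01 X29.7119 Y22.0931
G01 X29.7119 Y106.6883
M5
G0 X206.7531 Y18.4747
M3 S251
G01 X186.6417 Y15.0433 F3302
G01 X177.1635 Y33.1101
G01 X191.4171 Y47.7073
G01 X209.7045 Y38.6621
G01 X206.7531 Y18.4747
M5
G0 X64.1865 Y49.1284
M3 S251
G01 X63.0486 Y54.8489 F3302
G01 X59.8082 Y59.6985
G01 X54.9586 Y62.9389
G01 X49.2381 Y64.0768
G01 X43.5176 Y62.9389
G01 X38.6680 Y59.6985
G01 X35.4276 Y54.8489
G01 X34.2897 Y49.1284
G01 X35.4276 Y43.4079
G01 X38.6680 Y38.5583
G01 X43.5176 Y35.3179
G01 X49.2381 Y34.1800
G01 X54.9586 Y35.3179
G01 X59.8082 Y38.5583
G01 X63.0486 Y43.4079
G01 X64.1865 Y49.1284
M5
G0 X0.0000 Y0.0000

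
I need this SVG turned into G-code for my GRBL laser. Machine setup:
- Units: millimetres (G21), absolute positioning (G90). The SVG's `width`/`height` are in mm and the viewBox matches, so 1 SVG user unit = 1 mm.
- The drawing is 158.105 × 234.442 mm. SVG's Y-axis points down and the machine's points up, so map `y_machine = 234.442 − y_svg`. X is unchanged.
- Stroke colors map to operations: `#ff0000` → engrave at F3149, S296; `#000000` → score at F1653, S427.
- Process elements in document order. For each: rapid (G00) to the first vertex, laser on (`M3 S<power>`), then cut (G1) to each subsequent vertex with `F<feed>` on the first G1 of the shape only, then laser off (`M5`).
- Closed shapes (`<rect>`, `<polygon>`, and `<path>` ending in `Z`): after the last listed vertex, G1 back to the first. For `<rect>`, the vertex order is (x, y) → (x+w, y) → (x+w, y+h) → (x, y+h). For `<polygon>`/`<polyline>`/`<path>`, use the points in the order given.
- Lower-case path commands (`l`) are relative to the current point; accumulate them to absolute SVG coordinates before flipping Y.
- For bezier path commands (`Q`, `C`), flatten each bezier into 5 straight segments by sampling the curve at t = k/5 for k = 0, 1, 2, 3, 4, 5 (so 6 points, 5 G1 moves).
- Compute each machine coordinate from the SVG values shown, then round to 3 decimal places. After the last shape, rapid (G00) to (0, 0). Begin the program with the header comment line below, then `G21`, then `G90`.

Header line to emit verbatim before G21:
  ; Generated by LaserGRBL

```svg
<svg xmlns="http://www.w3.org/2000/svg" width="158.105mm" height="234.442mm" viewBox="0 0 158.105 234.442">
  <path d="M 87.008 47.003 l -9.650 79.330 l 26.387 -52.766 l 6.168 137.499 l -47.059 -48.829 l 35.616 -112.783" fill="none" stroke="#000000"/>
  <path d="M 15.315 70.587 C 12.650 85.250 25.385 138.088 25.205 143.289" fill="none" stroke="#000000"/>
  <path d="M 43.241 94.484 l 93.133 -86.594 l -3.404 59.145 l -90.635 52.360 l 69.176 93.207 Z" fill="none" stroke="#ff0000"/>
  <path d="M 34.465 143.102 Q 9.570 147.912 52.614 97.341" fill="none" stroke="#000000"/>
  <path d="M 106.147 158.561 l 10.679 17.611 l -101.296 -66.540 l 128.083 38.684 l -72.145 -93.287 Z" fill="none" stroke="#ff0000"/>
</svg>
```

1 u = 1 mm; y_m = 234.442 − y.

[1] `<path>` open polyline, #000000→score S427 F1653: (87.008,187.439) → (77.358,108.109) → (103.745,160.875) → (109.913,23.376) → (62.854,72.205) → (98.470,184.988)

[2] `<path>` cubic bezier, #000000→score S427 F1653: (15.315,163.855) → (15.337,151.163) → (17.697,133.427) → (21.034,114.768) → (23.990,99.304) → (25.205,91.153)

[3] `<path>` closed polygon, #ff0000→engrave S296 F3149: (43.241,139.958) → (136.374,226.552) → (132.970,167.407) → (42.335,115.047) → (111.511,21.840) → (43.241,139.958) (closed)

[4] `<path>` quadratic bezier, #000000→score S427 F1653: (34.465,91.340) → (27.225,91.631) → (25.419,96.353) → (29.049,105.505) → (38.114,119.088) → (52.614,137.101)

[5] `<path>` closed polygon, #ff0000→engrave S296 F3149: (106.147,75.881) → (116.826,58.270) → (15.530,124.810) → (143.613,86.126) → (71.468,179.413) → (106.147,75.881) (closed)

; Generated by LaserGRBL
G21
G90
G00 X87.008 Y187.439
M3 S427
G1 X77.358 Y108.109 F1653
G1 X103.745 Y160.875
G1 X109.913 Y23.376
G1 X62.854 Y72.205
G1 X98.470 Y184.988
M5
G00 X15.315 Y163.855
M3 S427
G1 X15.337 Y151.163 F1653
G1 X17.697 Y133.427
G1 X21.034 Y114.768
G1 X23.990 Y99.304
G1 X25.205 Y91.153
M5
G00 X43.241 Y139.958
M3 S296
G1 X136.374 Y226.552 F3149
G1 X132.970 Y167.407
G1 X42.335 Y115.047
G1 X111.511 Y21.840
G1 X43.241 Y139.958
M5
G00 X34.465 Y91.340
M3 S427
G1 X27.225 Y91.631 F1653
G1 X25.419 Y96.353
G1 X29.049 Y105.505
G1 X38.114 Y119.088
G1 X52.614 Y137.101
M5
G00 X106.147 Y75.881
M3 S296
G1 X116.826 Y58.270 F3149
G1 X15.530 Y124.810
G1 X143.613 Y86.126
G1 X71.468 Y179.413
G1 X106.147 Y75.881
M5
G00 X0.000 Y0.000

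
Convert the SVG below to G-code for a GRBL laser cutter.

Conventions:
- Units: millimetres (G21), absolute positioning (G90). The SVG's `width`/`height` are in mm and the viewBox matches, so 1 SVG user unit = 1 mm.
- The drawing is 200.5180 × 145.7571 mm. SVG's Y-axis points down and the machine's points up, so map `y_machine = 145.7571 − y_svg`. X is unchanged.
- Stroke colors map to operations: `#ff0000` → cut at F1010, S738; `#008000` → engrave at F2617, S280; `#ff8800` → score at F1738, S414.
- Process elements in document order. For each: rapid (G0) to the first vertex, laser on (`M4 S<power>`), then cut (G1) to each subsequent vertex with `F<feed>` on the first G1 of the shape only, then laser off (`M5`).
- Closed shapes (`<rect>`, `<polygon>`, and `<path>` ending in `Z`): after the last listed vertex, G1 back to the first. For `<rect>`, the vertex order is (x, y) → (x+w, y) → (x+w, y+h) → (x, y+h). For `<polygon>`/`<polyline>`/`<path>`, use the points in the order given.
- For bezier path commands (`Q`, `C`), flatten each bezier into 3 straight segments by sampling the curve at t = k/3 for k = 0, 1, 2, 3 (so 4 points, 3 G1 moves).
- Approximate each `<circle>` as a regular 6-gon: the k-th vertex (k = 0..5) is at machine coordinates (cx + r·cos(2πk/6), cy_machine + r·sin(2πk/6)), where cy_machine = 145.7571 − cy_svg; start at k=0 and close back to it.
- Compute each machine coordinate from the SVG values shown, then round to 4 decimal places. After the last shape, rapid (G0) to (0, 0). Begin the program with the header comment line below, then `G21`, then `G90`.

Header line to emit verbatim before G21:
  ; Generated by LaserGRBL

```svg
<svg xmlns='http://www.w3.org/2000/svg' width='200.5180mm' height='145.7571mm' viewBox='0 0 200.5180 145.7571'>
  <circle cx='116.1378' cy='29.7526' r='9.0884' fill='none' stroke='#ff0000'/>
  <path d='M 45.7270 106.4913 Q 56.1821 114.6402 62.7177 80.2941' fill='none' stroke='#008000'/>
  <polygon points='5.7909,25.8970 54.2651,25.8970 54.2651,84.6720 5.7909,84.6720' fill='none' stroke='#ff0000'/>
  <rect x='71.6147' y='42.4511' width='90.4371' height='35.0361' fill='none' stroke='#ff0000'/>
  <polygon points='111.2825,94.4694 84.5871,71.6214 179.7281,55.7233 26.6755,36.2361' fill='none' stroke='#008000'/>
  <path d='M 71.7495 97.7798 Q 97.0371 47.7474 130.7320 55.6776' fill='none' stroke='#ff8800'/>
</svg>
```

1 u = 1 mm; y_m = 145.7571 − y.

[1] `<circle>` circle, #ff0000→cut S738 F1010: (125.2262,116.0045) → (120.6820,123.8753) → (111.5936,123.8753) → (107.0494,116.0045) → (111.5936,108.1337) → (120.6820,108.1337) → (125.2262,116.0045) (closed)

[2] `<path>` quadratic bezier, #008000→engrave S280 F2617: (45.7270,39.2658) → (52.2616,38.5549) → (57.9251,47.2873) → (62.7177,65.4630)

[3] `<polygon>` rectangle, #ff0000→cut S738 F1010: (5.7909,119.8601) → (54.2651,119.8601) → (54.2651,61.0851) → (5.7909,61.0851) → (5.7909,119.8601) (closed)

[4] `<rect>` rectangle, #ff0000→cut S738 F1010: (71.6147,103.3060) → (162.0518,103.3060) → (162.0518,68.2699) → (71.6147,68.2699) → (71.6147,103.3060) (closed)

[5] `<polygon>` closed polygon, #008000→engrave S280 F2617: (111.2825,51.2877) → (84.5871,74.1357) → (179.7281,90.0338) → (26.6755,109.5210) → (111.2825,51.2877) (closed)

[6] `<path>` quadratic bezier, #ff8800→score S414 F1738: (71.7495,47.9773) → (89.5420,74.8919) → (109.2029,88.9260) → (130.7320,90.0795)

; Generated by LaserGRBL
G21
G90
G0 X125.2262 Y116.0045
M4 S738
G1 X120.6820 Y123.8753 F1010
G1 X111.5936 Y123.8753
G1 X107.0494 Y116.0045
G1 X111.5936 Y108.1337
G1 X120.6820 Y108.1337
G1 X125.2262 Y116.0045
M5
G0 X45.7270 Y39.2658
M4 S280
G1 X52.2616 Y38.5549 F2617
G1 X57.9251 Y47.2873
G1 X62.7177 Y65.4630
M5
G0 X5.7909 Y119.8601
M4 S738
G1 X54.2651 Y119.8601 F1010
G1 X54.2651 Y61.0851
G1 X5.7909 Y61.0851
G1 X5.7909 Y119.8601
M5
G0 X71.6147 Y103.3060
M4 S738
G1 X162.0518 Y103.3060 F1010
G1 X162.0518 Y68.2699
G1 X71.6147 Y68.2699
G1 X71.6147 Y103.3060
M5
G0 X111.2825 Y51.2877
M4 S280
G1 X84.5871 Y74.1357 F2617
G1 X179.7281 Y90.0338
G1 X26.6755 Y109.5210
G1 X111.2825 Y51.2877
M5
G0 X71.7495 Y47.9773
M4 S414
G1 X89.5420 Y74.8919 F1738
G1 X109.2029 Y88.9260
G1 X130.7320 Y90.0795
M5
G0 X0.0000 Y0.0000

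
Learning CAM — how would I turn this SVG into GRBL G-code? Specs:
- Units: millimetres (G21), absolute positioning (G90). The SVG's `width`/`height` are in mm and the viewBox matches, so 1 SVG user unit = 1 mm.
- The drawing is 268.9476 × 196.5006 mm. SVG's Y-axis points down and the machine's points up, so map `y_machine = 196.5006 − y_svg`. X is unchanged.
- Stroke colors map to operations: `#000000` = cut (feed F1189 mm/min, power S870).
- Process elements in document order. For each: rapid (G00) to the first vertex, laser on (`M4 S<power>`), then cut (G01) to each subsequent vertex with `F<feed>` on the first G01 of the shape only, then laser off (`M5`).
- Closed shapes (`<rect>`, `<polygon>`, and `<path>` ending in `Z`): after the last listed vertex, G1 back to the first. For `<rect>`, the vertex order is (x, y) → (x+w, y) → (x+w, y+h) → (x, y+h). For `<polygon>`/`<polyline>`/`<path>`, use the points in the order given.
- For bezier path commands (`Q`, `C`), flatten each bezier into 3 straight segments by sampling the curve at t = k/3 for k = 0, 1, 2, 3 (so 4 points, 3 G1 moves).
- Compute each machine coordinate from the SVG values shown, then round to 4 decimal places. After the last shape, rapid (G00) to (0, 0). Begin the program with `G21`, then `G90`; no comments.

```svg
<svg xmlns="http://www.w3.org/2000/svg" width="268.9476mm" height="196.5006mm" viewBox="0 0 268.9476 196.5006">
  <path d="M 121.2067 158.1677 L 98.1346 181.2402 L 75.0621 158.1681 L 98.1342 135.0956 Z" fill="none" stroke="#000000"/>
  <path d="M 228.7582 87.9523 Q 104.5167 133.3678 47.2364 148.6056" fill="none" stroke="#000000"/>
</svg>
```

G21
G90
G00 X121.2067 Y38.3329
M4 S870
G01 X98.1346 Y15.2604 F1189
G01 X75.0621 Y38.3325
G01 X98.1342 Y61.4050
G01 X121.2067 Y38.3329
M5
G00 X228.7582 Y108.5483
M4 S870
G01 X153.3707 Y81.6244 F1189
G01 X92.8634 Y61.4066
G01 X47.2364 Y47.8950
M5
G00 X0.0000 Y0.0000

1 u = 1 mm; y_m = 196.5006 − y.

[1] `<path>` regular polygon, #000000→cut S870 F1189: (121.2067,38.3329) → (98.1346,15.2604) → (75.0621,38.3325) → (98.1342,61.4050) → (121.2067,38.3329) (closed)

[2] `<path>` quadratic bezier, #000000→cut S870 F1189: (228.7582,108.5483) → (153.3707,81.6244) → (92.8634,61.4066) → (47.2364,47.8950)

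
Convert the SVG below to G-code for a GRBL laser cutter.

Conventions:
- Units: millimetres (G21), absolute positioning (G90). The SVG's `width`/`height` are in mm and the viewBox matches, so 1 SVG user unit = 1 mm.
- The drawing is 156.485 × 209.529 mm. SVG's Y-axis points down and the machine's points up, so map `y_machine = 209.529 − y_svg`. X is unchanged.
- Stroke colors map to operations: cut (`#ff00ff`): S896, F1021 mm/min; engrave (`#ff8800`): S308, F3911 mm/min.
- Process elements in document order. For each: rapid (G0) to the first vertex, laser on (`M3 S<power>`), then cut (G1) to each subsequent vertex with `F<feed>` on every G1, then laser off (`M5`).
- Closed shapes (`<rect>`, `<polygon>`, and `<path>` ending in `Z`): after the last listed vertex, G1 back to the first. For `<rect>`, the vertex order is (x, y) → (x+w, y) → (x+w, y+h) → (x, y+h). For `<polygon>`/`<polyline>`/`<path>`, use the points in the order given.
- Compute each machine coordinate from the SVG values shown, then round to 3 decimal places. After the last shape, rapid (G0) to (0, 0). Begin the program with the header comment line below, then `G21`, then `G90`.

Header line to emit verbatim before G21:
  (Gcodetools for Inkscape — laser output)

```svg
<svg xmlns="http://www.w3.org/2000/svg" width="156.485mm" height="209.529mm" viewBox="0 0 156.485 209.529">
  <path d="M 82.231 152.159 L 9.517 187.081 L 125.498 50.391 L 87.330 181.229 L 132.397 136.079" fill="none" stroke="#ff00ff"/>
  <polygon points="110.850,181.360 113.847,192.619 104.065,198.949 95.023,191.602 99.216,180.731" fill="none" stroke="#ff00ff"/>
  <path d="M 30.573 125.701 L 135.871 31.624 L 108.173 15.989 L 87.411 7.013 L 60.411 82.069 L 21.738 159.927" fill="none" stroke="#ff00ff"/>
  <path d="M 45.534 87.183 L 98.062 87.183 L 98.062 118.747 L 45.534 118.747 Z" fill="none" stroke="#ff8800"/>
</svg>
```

(Gcodetools for Inkscape — laser output)
G21
G90
G0 X82.231 Y57.370
M3 S896
G1 X9.517 Y22.448 F1021
G1 X125.498 Y159.138 F1021
G1 X87.330 Y28.300 F1021
G1 X132.397 Y73.450 F1021
M5
G0 X110.850 Y28.169
M3 S896
G1 X113.847 Y16.910 F1021
G1 X104.065 Y10.580 F1021
G1 X95.023 Y17.927 F1021
G1 X99.216 Y28.798 F1021
G1 X110.850 Y28.169 F1021
M5
G0 X30.573 Y83.828
M3 S896
G1 X135.871 Y177.905 F1021
G1 X108.173 Y193.540 F1021
G1 X87.411 Y202.516 F1021
G1 X60.411 Y127.460 F1021
G1 X21.738 Y49.602 F1021
M5
G0 X45.534 Y122.346
M3 S308
G1 X98.062 Y122.346 F3911
G1 X98.062 Y90.782 F3911
G1 X45.534 Y90.782 F3911
G1 X45.534 Y122.346 F3911
M5
G0 X0.000 Y0.000

viewBox `0 0 156.485 209.529` with mm width/height → 1 unit = 1 mm. Flip: y_m = 209.529 − y_svg.

**Shape 1** — `<path>` open polyline, stroke `#ff00ff` → cut (S896, F1021). Machine vertices: (82.231,57.370) → (9.517,22.448) → (125.498,159.138) → (87.330,28.300) → (132.397,73.450). Open path.

**Shape 2** — `<polygon>` regular polygon, stroke `#ff00ff` → cut (S896, F1021). Machine vertices: (110.850,28.169) → (113.847,16.910) → (104.065,10.580) → (95.023,17.927) → (99.216,28.798) → (110.850,28.169). Closed: final G1 returns to the first vertex.

**Shape 3** — `<path>` open polyline, stroke `#ff00ff` → cut (S896, F1021). Machine vertices: (30.573,83.828) → (135.871,177.905) → (108.173,193.540) → (87.411,202.516) → (60.411,127.460) → (21.738,49.602). Open path.

**Shape 4** — `<path>` rectangle, stroke `#ff8800` → engrave (S308, F3911). Machine vertices: (45.534,122.346) → (98.062,122.346) → (98.062,90.782) → (45.534,90.782) → (45.534,122.346). Closed: final G1 returns to the first vertex.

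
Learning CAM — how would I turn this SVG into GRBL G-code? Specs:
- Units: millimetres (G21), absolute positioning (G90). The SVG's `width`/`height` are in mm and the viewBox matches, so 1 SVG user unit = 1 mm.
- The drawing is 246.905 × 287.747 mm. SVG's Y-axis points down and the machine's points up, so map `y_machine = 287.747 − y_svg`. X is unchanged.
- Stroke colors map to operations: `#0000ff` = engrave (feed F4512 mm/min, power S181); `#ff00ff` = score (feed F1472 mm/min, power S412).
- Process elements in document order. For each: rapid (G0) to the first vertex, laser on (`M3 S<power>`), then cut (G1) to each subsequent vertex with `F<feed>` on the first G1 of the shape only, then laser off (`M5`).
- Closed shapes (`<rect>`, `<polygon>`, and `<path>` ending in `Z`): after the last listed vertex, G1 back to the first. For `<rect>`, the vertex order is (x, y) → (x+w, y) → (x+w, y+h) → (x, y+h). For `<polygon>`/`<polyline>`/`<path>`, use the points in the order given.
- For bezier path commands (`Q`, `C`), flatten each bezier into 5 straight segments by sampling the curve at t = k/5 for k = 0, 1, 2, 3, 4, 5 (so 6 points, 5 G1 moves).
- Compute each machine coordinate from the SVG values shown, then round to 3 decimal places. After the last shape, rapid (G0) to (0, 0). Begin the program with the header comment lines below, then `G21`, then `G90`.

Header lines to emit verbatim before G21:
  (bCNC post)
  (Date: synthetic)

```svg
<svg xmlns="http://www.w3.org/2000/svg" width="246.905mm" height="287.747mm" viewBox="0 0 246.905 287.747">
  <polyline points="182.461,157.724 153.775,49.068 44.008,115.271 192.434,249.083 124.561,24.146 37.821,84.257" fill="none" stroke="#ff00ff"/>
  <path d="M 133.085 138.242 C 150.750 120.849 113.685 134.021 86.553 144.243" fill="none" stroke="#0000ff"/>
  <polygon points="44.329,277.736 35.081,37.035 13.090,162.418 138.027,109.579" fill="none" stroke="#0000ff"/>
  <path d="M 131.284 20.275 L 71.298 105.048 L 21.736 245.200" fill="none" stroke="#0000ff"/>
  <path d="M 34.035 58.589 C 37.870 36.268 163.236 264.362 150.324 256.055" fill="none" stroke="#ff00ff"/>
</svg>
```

viewBox `0 0 246.905 287.747` with mm width/height → 1 unit = 1 mm. Flip: y_m = 287.747 − y_svg.

**Shape 1** — `<polyline>` open polyline, stroke `#ff00ff` → score (S412, F1472). Machine vertices: (182.461,130.023) → (153.775,238.679) → (44.008,172.476) → (192.434,38.664) → (124.561,263.601) → (37.821,203.490). Open path.

**Shape 2** — `<path>` cubic bezier, stroke `#0000ff` → engrave (S181, F4512). Control points (SVG): P0=(133.085,138.242), P1=(150.750,120.849), P2=(113.685,134.021), P3=(86.553,144.243); sampled at t=k/5. Machine vertices: (133.085,149.505) → (137.634,156.541) → (132.151,157.850) → (119.741,155.041) → (103.507,149.723) → (86.553,143.504). Open path.

**Shape 3** — `<polygon>` closed polygon, stroke `#0000ff` → engrave (S181, F4512). Machine vertices: (44.329,10.011) → (35.081,250.712) → (13.090,125.329) → (138.027,178.168) → (44.329,10.011). Closed: final G1 returns to the first vertex.

**Shape 4** — `<path>` open polyline, stroke `#0000ff` → engrave (S181, F4512). Machine vertices: (131.284,267.472) → (71.298,182.699) → (21.736,42.547). Open path.

**Shape 5** — `<path>` cubic bezier, stroke `#ff00ff` → score (S412, F1472). Control points (SVG): P0=(34.035,58.589), P1=(37.870,36.268), P2=(163.236,264.362), P3=(150.324,256.055); sampled at t=k/5. Machine vertices: (34.035,229.158) → (48.841,216.395) → (80.344,166.900) → (116.073,104.040) → (143.556,51.181) → (150.324,31.692). Open path.

(bCNC post)
(Date: synthetic)
G21
G90
G0 X182.461 Y130.023
M3 S412
G1 X153.775 Y238.679 F1472
G1 X44.008 Y172.476
G1 X192.434 Y38.664
G1 X124.561 Y263.601
G1 X37.821 Y203.490
M5
G0 X133.085 Y149.505
M3 S181
G1 X137.634 Y156.541 F4512
G1 X132.151 Y157.850
G1 X119.741 Y155.041
G1 X103.507 Y149.723
G1 X86.553 Y143.504
M5
G0 X44.329 Y10.011
M3 S181
G1 X35.081 Y250.712 F4512
G1 X13.090 Y125.329
G1 X138.027 Y178.168
G1 X44.329 Y10.011
M5
G0 X131.284 Y267.472
M3 S181
G1 X71.298 Y182.699 F4512
G1 X21.736 Y42.547
M5
G0 X34.035 Y229.158
M3 S412
G1 X48.841 Y216.395 F1472
G1 X80.344 Y166.900
G1 X116.073 Y104.040
G1 X143.556 Y51.181
G1 X150.324 Y31.692
M5
G0 X0.000 Y0.000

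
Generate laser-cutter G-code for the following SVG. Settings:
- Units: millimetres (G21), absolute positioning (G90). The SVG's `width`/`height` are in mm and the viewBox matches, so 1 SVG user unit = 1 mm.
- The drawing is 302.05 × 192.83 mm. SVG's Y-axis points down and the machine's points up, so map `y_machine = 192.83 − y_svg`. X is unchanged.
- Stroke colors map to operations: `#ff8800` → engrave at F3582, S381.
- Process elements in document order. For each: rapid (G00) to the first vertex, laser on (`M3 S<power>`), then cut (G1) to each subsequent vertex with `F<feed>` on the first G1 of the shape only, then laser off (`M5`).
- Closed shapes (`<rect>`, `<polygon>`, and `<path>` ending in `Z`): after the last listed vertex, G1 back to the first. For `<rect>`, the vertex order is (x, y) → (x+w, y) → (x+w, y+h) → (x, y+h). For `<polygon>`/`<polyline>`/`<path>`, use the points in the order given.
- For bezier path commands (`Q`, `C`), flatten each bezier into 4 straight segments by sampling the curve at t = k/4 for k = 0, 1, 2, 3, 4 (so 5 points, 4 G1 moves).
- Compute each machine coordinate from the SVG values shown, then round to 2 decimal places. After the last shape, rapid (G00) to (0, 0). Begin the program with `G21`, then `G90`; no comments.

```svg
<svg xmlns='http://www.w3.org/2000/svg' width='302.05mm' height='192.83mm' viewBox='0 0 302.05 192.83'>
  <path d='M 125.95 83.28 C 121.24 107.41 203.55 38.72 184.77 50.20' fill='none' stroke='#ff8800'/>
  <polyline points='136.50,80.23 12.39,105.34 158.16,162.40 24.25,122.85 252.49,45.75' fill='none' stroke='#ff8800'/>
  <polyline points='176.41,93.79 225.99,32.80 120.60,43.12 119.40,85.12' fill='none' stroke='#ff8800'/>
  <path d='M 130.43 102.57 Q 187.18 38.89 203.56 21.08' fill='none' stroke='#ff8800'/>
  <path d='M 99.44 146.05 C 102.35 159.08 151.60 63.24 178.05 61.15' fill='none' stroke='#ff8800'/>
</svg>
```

Since the viewBox matches the mm dimensions, user units are millimetres directly. The only transform is the Y-flip y_m = 192.83 − y_svg.

Shape 1 is a cubic bezier drawn with `<path>`. Its stroke #ff8800 means engrave at S381, F3582. After flipping Y the toolpath is (125.95,109.55) → (135.79,106.15) → (160.64,121.35) → (182.84,138.91) → (184.77,142.63).

Shape 2 is a open polyline drawn with `<polyline>`. Its stroke #ff8800 means engrave at S381, F3582. After flipping Y the toolpath is (136.50,112.60) → (12.39,87.49) → (158.16,30.43) → (24.25,69.98) → (252.49,147.08).

Shape 3 is a open polyline drawn with `<polyline>`. Its stroke #ff8800 means engrave at S381, F3582. After flipping Y the toolpath is (176.41,99.04) → (225.99,160.03) → (120.60,149.71) → (119.40,107.71).

Shape 4 is a quadratic bezier drawn with `<path>`. Its stroke #ff8800 means engrave at S381, F3582. After flipping Y the toolpath is (130.43,90.26) → (156.28,119.23) → (177.09,142.47) → (192.85,159.98) → (203.56,171.75).

Shape 5 is a cubic bezier drawn with `<path>`. Its stroke #ff8800 means engrave at S381, F3582. After flipping Y the toolpath is (99.44,46.78) → (109.23,54.25) → (129.92,83.56) → (155.02,115.70) → (178.05,131.68).

G21
G90
G00 X125.95 Y109.55
M3 S381
G1 X135.79 Y106.15 F3582
G1 X160.64 Y121.35
G1 X182.84 Y138.91
G1 X184.77 Y142.63
M5
G00 X136.50 Y112.60
M3 S381
G1 X12.39 Y87.49 F3582
G1 X158.16 Y30.43
G1 X24.25 Y69.98
G1 X252.49 Y147.08
M5
G00 X176.41 Y99.04
M3 S381
G1 X225.99 Y160.03 F3582
G1 X120.60 Y149.71
G1 X119.40 Y107.71
M5
G00 X130.43 Y90.26
M3 S381
G1 X156.28 Y119.23 F3582
G1 X177.09 Y142.47
G1 X192.85 Y159.98
G1 X203.56 Y171.75
M5
G00 X99.44 Y46.78
M3 S381
G1 X109.23 Y54.25 F3582
G1 X129.92 Y83.56
G1 X155.02 Y115.70
G1 X178.05 Y131.68
M5
G00 X0.00 Y0.00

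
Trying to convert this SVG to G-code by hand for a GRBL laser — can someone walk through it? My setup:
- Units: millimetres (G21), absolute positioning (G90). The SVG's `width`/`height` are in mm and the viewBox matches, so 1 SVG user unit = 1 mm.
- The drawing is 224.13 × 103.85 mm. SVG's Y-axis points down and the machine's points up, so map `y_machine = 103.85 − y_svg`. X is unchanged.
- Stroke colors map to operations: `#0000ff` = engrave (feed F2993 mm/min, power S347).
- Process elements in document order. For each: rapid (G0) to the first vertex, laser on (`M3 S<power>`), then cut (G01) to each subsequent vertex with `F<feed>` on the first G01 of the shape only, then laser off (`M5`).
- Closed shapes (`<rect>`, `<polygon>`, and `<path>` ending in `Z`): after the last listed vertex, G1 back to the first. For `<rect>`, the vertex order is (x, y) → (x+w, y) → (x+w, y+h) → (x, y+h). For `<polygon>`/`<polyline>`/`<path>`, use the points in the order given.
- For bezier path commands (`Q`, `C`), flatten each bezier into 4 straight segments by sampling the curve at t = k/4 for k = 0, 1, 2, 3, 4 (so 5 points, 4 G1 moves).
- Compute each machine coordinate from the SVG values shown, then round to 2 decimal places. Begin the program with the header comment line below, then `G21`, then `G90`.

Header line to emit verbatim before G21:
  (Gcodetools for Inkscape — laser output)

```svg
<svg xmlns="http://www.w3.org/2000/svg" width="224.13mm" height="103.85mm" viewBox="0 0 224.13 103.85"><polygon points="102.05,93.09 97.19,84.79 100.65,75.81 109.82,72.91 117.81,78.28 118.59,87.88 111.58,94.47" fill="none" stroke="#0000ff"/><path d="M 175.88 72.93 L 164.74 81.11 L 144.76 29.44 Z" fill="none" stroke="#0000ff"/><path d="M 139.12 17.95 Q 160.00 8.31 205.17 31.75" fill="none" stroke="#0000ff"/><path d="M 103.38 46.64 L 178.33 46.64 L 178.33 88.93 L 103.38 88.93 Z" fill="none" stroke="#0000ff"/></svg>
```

Since the viewBox matches the mm dimensions, user units are millimetres directly. The only transform is the Y-flip y_m = 103.85 − y_svg.

Shape 1 is a regular polygon drawn with `<polygon>`. Its stroke #0000ff means engrave at S347, F2993. After flipping Y the toolpath is (102.05,10.76) → (97.19,19.06) → (100.65,28.04) → (109.82,30.94) → (117.81,25.57) → (118.59,15.97) → (111.58,9.38) → (102.05,10.76), returning to the start.

Shape 2 is a closed polygon drawn with `<path>`. Its stroke #0000ff means engrave at S347, F2993. After flipping Y the toolpath is (175.88,30.92) → (164.74,22.74) → (144.76,74.41) → (175.88,30.92), returning to the start.

Shape 3 is a quadratic bezier drawn with `<path>`. Its stroke #0000ff means engrave at S347, F2993. After flipping Y the toolpath is (139.12,85.90) → (151.08,88.65) → (166.07,87.27) → (184.10,81.75) → (205.17,72.10).

Shape 4 is a rectangle drawn with `<path>`. Its stroke #0000ff means engrave at S347, F2993. After flipping Y the toolpath is (103.38,57.21) → (178.33,57.21) → (178.33,14.92) → (103.38,14.92) → (103.38,57.21), returning to the start.

(Gcodetools for Inkscape — laser output)
G21
G90
G0 X102.05 Y10.76
M3 S347
G01 X97.19 Y19.06 F2993
G01 X100.65 Y28.04
G01 X109.82 Y30.94
G01 X117.81 Y25.57
G01 X118.59 Y15.97
G01 X111.58 Y9.38
G01 X102.05 Y10.76
M5
G0 X175.88 Y30.92
M3 S347
G01 X164.74 Y22.74 F2993
G01 X144.76 Y74.41
G01 X175.88 Y30.92
M5
G0 X139.12 Y85.90
M3 S347
G01 X151.08 Y88.65 F2993
G01 X166.07 Y87.27
G01 X184.10 Y81.75
G01 X205.17 Y72.10
M5
G0 X103.38 Y57.21
M3 S347
G01 X178.33 Y57.21 F2993
G01 X178.33 Y14.92
G01 X103.38 Y14.92
G01 X103.38 Y57.21
M5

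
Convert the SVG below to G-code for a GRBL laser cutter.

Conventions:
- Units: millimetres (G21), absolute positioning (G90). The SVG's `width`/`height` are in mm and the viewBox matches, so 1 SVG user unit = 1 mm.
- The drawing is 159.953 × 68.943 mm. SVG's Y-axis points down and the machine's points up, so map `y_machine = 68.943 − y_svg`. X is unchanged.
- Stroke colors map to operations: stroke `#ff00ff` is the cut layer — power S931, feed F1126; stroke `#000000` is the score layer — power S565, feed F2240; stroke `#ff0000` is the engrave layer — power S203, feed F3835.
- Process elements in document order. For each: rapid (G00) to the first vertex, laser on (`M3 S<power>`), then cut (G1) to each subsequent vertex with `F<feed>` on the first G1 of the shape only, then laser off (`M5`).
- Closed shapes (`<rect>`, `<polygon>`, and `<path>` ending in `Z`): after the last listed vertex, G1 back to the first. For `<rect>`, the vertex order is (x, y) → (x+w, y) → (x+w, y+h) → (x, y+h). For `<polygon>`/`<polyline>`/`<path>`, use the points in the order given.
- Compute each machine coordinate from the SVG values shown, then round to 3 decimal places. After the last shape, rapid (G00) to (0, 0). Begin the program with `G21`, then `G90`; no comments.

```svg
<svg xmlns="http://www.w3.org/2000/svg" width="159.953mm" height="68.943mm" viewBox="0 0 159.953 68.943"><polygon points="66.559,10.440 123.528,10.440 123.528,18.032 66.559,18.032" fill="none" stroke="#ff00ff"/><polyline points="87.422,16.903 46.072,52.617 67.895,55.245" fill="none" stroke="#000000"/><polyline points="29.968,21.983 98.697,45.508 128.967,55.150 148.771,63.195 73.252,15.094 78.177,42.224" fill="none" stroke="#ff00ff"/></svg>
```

1 u = 1 mm; y_m = 68.943 − y.

[1] `<polygon>` rectangle, #ff00ff→cut S931 F1126: (66.559,58.503) → (123.528,58.503) → (123.528,50.911) → (66.559,50.911) → (66.559,58.503) (closed)

[2] `<polyline>` open polyline, #000000→score S565 F2240: (87.422,52.040) → (46.072,16.326) → (67.895,13.698)

[3] `<polyline>` open polyline, #ff00ff→cut S931 F1126: (29.968,46.960) → (98.697,23.435) → (128.967,13.793) → (148.771,5.748) → (73.252,53.849) → (78.177,26.719)

G21
G90
G00 X66.559 Y58.503
M3 S931
G1 X123.528 Y58.503 F1126
G1 X123.528 Y50.911
G1 X66.559 Y50.911
G1 X66.559 Y58.503
M5
G00 X87.422 Y52.040
M3 S565
G1 X46.072 Y16.326 F2240
G1 X67.895 Y13.698
M5
G00 X29.968 Y46.960
M3 S931
G1 X98.697 Y23.435 F1126
G1 X128.967 Y13.793
G1 X148.771 Y5.748
G1 X73.252 Y53.849
G1 X78.177 Y26.719
M5
G00 X0.000 Y0.000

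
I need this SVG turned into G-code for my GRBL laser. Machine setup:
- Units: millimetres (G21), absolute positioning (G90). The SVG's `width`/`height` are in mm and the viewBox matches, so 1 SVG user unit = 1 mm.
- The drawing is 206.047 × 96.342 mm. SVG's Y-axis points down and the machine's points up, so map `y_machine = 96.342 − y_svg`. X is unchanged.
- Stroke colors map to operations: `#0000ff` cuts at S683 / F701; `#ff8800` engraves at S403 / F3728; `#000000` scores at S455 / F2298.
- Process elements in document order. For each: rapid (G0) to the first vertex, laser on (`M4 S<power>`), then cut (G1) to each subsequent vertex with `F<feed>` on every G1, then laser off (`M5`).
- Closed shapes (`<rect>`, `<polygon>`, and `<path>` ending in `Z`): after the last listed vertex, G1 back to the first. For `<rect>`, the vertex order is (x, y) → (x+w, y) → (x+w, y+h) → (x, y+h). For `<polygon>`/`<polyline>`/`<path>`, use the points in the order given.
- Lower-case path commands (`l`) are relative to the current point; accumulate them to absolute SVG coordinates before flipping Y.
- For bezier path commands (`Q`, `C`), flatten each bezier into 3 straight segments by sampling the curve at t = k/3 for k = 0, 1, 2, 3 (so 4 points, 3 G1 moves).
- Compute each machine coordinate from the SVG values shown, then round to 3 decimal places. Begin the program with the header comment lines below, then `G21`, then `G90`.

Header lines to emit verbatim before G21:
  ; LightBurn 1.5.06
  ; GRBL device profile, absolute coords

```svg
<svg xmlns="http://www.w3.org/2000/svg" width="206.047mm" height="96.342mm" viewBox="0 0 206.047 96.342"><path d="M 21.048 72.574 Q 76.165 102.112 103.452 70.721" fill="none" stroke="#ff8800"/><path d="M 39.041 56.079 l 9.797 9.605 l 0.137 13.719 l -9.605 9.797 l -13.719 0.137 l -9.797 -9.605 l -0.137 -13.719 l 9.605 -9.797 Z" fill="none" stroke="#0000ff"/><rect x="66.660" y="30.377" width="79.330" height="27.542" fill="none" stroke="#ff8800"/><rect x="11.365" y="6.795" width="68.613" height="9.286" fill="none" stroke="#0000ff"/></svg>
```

; LightBurn 1.5.06
; GRBL device profile, absolute coords
G21
G90
G0 X21.048 Y23.768
M4 S403
G1 X54.700 Y10.846 F3728
G1 X82.168 Y11.464 F3728
G1 X103.452 Y25.621 F3728
M5
G0 X39.041 Y40.263
M4 S683
G1 X48.838 Y30.658 F701
G1 X48.975 Y16.939 F701
G1 X39.370 Y7.142 F701
G1 X25.651 Y7.005 F701
G1 X15.854 Y16.610 F701
G1 X15.717 Y30.329 F701
G1 X25.322 Y40.126 F701
G1 X39.041 Y40.263 F701
M5
G0 X66.660 Y65.965
M4 S403
G1 X145.990 Y65.965 F3728
G1 X145.990 Y38.423 F3728
G1 X66.660 Y38.423 F3728
G1 X66.660 Y65.965 F3728
M5
G0 X11.365 Y89.547
M4 S683
G1 X79.978 Y89.547 F701
G1 X79.978 Y80.261 F701
G1 X11.365 Y80.261 F701
G1 X11.365 Y89.547 F701
M5

viewBox `0 0 206.047 96.342` with mm width/height → 1 unit = 1 mm. Flip: y_m = 96.342 − y_svg.

**Shape 1** — `<path>` quadratic bezier, stroke `#ff8800` → engrave (S403, F3728). Control points (SVG): P0=(21.048,72.574), P1=(76.165,102.112), P2=(103.452,70.721); sampled at t=k/3. Machine vertices: (21.048,23.768) → (54.700,10.846) → (82.168,11.464) → (103.452,25.621). Open path.

**Shape 2** — `<path>` regular polygon, stroke `#0000ff` → cut (S683, F701). Machine vertices: (39.041,40.263) → (48.838,30.658) → (48.975,16.939) → (39.370,7.142) → (25.651,7.005) → (15.854,16.610) → (15.717,30.329) → (25.322,40.126) → (39.041,40.263). Closed: final G1 returns to the first vertex.

**Shape 3** — `<rect>` rectangle, stroke `#ff8800` → engrave (S403, F3728). Machine vertices: (66.660,65.965) → (145.990,65.965) → (145.990,38.423) → (66.660,38.423) → (66.660,65.965). Closed: final G1 returns to the first vertex.

**Shape 4** — `<rect>` rectangle, stroke `#0000ff` → cut (S683, F701). Machine vertices: (11.365,89.547) → (79.978,89.547) → (79.978,80.261) → (11.365,80.261) → (11.365,89.547). Closed: final G1 returns to the first vertex.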